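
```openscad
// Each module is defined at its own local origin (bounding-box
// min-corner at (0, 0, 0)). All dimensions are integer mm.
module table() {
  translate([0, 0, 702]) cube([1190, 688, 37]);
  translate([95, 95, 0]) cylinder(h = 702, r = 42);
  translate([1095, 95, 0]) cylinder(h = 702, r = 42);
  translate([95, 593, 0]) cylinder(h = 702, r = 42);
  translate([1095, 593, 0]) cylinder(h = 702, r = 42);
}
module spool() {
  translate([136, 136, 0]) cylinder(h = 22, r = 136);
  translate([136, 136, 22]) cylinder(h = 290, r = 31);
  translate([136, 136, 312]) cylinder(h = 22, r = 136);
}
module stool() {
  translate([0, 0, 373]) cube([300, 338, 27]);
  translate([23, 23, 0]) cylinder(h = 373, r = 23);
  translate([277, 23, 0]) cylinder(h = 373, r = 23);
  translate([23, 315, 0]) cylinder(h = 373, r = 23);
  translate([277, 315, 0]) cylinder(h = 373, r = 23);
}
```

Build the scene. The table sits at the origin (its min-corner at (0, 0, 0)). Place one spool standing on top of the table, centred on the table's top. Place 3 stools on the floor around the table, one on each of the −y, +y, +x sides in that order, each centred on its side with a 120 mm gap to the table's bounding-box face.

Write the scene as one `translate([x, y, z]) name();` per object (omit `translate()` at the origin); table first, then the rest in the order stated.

table();
translate([459, 208, 739]) spool();
translate([445, -458, 0]) stool();
translate([445, 808, 0]) stool();
translate([1310, 175, 0]) stool();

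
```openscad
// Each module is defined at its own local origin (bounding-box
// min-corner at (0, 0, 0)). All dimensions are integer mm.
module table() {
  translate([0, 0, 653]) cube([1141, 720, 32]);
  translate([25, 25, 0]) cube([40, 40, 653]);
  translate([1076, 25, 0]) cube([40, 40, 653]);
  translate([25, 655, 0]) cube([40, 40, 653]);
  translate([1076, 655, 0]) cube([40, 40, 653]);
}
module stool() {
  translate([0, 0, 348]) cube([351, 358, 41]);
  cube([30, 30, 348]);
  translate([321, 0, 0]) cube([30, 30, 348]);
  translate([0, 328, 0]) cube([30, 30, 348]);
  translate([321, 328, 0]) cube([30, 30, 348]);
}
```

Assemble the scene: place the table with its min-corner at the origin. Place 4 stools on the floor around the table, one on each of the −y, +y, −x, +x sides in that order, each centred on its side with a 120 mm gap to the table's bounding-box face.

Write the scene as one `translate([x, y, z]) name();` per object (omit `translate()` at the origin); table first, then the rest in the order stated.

table();
translate([395, -478, 0]) stool();
translate([395, 840, 0]) stool();
translate([-471, 181, 0]) stool();
translate([1261, 181, 0]) stool();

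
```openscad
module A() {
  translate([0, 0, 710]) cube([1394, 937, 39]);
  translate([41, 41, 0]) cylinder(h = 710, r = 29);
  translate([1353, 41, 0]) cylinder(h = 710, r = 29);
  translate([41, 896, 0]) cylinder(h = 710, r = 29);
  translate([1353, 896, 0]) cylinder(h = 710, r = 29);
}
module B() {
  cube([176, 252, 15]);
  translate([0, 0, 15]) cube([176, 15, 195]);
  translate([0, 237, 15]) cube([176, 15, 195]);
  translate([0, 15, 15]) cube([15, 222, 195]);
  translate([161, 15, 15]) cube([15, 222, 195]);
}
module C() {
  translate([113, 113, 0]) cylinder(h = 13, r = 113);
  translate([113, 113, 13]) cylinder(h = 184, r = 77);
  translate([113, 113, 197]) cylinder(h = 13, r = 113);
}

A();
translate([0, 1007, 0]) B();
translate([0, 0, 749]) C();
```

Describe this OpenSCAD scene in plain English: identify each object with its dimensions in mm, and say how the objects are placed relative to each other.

A is a table with a 1394×937 mm rectangular top, 39 mm thick, top surface at z = 749 mm, supported by four round legs of 58 mm diameter, each leg's bounding box inset 12 mm from the nearest pair of top edges, running from the floor.

B is an open storage box with external size 176×252×210 mm and wall thickness 15 mm (the base is also 15 mm thick). The base covers the whole footprint; the four walls stand on the base, with the y-facing walls full-width and the x-facing walls fitting between their inner faces.

C is a spool: two coaxial disc flanges of radius 113 mm and thickness 13 mm, joined by a core cylinder of radius 77 mm and height 184 mm. The lower flange rests on z = 0 and the three cylinders share a vertical axis.

The open box is on the floor beside the table on its +y side. The spool is on top of the table.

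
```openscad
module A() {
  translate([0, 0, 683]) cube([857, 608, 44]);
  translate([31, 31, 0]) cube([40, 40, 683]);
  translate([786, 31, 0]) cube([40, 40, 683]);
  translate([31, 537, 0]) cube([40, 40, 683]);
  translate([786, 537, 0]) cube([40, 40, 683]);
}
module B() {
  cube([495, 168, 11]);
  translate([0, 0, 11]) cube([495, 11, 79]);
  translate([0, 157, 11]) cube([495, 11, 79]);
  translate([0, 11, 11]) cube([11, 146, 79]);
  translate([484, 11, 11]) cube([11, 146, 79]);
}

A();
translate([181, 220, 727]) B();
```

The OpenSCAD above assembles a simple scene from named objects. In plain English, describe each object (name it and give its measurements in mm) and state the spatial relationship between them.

A is a table: top 857 mm (x) × 608 mm (y), 44 mm thick, upper face at z = 727 mm, on four 40×40 mm square legs, each inset 31 mm from the nearest pair of top edges, running from z = 0 to the bottom of the top.

B is an open storage box with external size 495×168×90 mm and wall thickness 11 mm (the base is also 11 mm thick). The base covers the whole footprint; the four walls stand on the base, with the y-facing walls full-width and the x-facing walls fitting between their inner faces.

The open box is on top of the table, centred.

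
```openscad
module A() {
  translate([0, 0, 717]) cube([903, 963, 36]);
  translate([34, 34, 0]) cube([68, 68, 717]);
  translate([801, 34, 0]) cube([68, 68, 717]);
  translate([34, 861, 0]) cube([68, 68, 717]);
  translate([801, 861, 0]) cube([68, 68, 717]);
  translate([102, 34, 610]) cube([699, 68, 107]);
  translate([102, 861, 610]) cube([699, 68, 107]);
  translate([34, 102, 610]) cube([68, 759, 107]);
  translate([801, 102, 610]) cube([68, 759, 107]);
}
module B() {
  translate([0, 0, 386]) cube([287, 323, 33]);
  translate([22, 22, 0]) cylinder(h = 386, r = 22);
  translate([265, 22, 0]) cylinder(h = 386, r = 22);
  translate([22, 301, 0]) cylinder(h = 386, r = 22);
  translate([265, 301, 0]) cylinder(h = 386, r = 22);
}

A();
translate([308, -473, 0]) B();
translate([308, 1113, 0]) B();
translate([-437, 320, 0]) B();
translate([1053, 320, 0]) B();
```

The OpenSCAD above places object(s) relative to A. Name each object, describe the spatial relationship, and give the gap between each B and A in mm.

A is a table. B is a stool. Four stools sit around the table at the −y, +y, −x, +x sides. The gap between each stool and the table is 150 mm.

Each stool's nearest face is 150 mm from the table's bounding box.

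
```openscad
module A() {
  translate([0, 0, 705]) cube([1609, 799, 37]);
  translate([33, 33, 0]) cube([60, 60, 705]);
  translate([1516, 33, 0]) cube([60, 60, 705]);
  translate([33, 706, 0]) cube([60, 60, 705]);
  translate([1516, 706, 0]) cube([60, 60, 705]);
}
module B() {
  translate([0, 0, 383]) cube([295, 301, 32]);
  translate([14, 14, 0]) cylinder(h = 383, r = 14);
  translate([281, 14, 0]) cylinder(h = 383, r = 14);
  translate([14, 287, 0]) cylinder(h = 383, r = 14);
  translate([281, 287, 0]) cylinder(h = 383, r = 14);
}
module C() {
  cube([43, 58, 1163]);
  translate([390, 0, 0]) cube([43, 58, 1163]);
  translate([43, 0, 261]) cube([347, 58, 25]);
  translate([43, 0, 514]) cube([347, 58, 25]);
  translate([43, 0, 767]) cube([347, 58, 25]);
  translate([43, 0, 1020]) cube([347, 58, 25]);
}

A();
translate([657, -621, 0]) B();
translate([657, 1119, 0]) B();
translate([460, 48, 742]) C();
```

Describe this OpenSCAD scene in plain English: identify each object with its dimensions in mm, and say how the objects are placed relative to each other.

A is a table: top 1609 mm (x) × 799 mm (y), 37 mm thick, upper face at z = 742 mm, on four 60×60 mm square legs, each inset 33 mm from the nearest pair of top edges, running from z = 0 to the bottom of the top.

B is a four-legged stool. The seat is 295×301 mm, 32 mm thick, top at z = 415 mm. It stands on four round legs, each 28 mm in diameter, from z = 0 to the seat underside, each leg's axis is inset half a diameter from the nearest pair of seat edges (so the leg's bounding box is flush with the corner).

C is a wooden ladder with two side rails of 43×58 mm section and 1163 mm height, set 433 mm apart overall. Between them run 4 rectangular rungs (58 mm deep, 25 mm thick), front faces flush with the rails' −y face. The bottom of the first rung is 261 mm above the floor and each subsequent rung is 253 mm higher than the one below.

Two stools sit around the table at the −y, +y sides. The ladder is on top of the table.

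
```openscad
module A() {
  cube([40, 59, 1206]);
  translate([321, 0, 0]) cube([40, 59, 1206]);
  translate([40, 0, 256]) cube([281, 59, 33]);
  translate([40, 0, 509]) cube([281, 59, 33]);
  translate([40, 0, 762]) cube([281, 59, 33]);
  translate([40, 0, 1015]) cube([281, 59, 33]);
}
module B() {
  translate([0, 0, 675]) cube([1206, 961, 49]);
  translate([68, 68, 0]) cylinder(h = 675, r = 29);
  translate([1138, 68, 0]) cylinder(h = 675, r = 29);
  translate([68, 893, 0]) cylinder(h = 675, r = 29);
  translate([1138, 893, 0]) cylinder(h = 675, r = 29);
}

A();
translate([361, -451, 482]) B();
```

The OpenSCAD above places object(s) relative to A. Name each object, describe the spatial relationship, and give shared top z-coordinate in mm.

Both tops at z = 1206 mm.

A is a ladder. B is a table. The table is beside the ladder with their tops flush at z = 1206. The shared top z-coordinate is 1206 mm.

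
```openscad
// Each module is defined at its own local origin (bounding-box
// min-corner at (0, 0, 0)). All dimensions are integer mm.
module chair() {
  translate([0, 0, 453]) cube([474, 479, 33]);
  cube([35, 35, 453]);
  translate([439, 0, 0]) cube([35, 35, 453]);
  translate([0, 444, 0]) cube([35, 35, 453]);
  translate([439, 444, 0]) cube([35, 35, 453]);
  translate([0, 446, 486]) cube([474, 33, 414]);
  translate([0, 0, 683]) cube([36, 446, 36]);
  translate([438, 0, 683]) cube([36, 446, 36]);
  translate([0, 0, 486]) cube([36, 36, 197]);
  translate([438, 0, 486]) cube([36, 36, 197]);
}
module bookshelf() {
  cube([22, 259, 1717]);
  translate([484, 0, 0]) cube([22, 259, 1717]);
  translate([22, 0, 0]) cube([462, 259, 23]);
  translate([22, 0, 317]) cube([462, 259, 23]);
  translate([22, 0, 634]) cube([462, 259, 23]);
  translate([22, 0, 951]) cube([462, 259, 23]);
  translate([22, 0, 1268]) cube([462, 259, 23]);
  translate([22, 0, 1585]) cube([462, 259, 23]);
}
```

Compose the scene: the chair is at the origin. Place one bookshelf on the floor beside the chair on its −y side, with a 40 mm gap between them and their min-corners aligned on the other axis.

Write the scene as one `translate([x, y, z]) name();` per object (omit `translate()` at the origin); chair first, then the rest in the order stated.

chair();
translate([0, -299, 0]) bookshelf();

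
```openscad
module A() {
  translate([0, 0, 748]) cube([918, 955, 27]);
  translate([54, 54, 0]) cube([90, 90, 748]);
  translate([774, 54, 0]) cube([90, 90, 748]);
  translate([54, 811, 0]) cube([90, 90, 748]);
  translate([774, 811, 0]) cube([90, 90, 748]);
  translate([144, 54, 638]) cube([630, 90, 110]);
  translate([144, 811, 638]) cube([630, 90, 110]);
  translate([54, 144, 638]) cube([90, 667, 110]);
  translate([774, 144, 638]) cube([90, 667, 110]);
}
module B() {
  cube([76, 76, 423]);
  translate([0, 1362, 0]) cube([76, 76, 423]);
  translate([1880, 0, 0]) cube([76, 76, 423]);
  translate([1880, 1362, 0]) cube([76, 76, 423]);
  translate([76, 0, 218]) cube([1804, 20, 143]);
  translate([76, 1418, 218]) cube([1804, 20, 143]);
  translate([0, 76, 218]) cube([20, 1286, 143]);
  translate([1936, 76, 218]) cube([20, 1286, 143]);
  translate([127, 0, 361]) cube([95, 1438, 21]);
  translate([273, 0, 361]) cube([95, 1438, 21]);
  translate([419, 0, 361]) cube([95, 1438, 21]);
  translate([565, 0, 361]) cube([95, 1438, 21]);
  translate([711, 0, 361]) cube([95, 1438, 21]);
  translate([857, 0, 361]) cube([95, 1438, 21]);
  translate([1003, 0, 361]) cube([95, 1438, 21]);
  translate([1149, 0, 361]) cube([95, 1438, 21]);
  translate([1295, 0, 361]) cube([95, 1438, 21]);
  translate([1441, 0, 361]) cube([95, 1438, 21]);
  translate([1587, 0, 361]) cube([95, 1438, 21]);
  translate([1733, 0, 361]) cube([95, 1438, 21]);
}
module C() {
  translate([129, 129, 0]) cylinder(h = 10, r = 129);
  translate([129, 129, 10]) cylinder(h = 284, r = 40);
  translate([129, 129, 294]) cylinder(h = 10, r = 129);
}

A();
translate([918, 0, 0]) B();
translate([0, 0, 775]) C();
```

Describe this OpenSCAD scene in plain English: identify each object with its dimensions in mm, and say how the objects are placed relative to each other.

A is a table with a 918×955 mm rectangular top, 27 mm thick, top surface at z = 775 mm, supported by four 90×90 mm square legs, each inset 54 mm from the nearest pair of top edges, running from the floor. Four apron rails, 90 mm thick and 110 mm tall, run between adjacent legs with their top edges flush with the underside of the top and their outer faces flush with the legs' outer faces.

B is a bed frame 1956 mm long (x) by 1438 mm wide (y). Four 76×76 mm corner posts, 423 mm tall, at the corners of the footprint. Four rails of 20 mm thickness and 143 mm height run between adjacent posts with their undersides at z = 218 mm, their outer faces flush with the outside of the frame (the two x-running rails run between the posts' inner faces; the two y-running rails run between the posts' inner faces). 12 slats, each 95 mm wide (x) and 21 mm thick, lie across the top of the two x-running rails, running the full 1438 mm width of the frame in y; the slats are evenly spaced along x between the inner faces of the end posts with equal gaps (rounded down to the nearest mm) at the −x end and between each pair — any rounding remainder accumulates at the +x end.

C is a spool: two coaxial disc flanges of radius 129 mm and thickness 10 mm, joined by a core cylinder of radius 40 mm and height 284 mm. The lower flange rests on z = 0 and the three cylinders share a vertical axis.

The bed frame is against the table's +x side, with their −y faces flush. The spool is on top of the table.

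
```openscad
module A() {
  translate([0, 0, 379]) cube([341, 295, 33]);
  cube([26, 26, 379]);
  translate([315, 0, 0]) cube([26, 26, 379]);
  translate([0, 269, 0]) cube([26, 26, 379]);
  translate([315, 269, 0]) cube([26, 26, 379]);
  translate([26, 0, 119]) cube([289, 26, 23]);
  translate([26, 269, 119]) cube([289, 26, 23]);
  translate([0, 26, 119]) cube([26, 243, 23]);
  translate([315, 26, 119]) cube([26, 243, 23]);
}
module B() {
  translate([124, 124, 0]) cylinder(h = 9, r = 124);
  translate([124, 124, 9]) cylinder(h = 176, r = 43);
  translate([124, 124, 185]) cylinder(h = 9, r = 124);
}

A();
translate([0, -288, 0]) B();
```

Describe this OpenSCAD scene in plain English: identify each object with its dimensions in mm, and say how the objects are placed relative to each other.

A is a four-legged stool. The seat is a 341×295×33 mm slab whose top surface is at z = 412 mm; four square legs, each 26×26 mm in cross-section, run from the floor (z = 0) to the underside of the seat, each flush with a corner of the seat. Four stretchers, 26 mm wide and 23 mm tall, connect adjacent legs with their undersides at z = 119 mm, each running between the inner faces of the legs it joins and aligned with the legs' outer faces on the other axis.

B is a spool: two coaxial disc flanges of radius 124 mm and thickness 9 mm, joined by a core cylinder of radius 43 mm and height 176 mm. The lower flange rests on z = 0 and the three cylinders share a vertical axis.

The spool is on the floor beside the stool on its −y side.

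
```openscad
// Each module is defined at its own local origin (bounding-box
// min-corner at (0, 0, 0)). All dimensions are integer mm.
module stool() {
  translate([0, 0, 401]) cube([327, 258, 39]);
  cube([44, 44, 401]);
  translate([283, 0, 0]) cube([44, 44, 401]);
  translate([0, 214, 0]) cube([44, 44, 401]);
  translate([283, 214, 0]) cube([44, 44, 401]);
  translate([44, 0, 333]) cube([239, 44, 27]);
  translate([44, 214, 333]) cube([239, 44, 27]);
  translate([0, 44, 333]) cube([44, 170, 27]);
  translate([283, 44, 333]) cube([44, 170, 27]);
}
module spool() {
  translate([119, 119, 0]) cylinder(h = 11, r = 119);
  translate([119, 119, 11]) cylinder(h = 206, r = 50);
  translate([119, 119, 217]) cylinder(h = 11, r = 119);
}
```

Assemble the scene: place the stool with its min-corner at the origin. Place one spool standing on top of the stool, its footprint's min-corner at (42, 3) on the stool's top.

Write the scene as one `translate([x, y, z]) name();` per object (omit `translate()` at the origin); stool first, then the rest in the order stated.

stool();
translate([42, 3, 440]) spool();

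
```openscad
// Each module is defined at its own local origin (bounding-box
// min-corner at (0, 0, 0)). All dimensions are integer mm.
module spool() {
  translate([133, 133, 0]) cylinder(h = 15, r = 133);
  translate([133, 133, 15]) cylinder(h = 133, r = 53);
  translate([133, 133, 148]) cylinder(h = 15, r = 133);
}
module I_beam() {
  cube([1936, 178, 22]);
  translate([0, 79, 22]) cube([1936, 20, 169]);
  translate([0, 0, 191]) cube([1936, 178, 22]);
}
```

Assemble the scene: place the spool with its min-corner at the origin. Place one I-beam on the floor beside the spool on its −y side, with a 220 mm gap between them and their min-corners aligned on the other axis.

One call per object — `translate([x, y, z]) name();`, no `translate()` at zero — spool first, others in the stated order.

spool();
translate([0, -398, 0]) I_beam();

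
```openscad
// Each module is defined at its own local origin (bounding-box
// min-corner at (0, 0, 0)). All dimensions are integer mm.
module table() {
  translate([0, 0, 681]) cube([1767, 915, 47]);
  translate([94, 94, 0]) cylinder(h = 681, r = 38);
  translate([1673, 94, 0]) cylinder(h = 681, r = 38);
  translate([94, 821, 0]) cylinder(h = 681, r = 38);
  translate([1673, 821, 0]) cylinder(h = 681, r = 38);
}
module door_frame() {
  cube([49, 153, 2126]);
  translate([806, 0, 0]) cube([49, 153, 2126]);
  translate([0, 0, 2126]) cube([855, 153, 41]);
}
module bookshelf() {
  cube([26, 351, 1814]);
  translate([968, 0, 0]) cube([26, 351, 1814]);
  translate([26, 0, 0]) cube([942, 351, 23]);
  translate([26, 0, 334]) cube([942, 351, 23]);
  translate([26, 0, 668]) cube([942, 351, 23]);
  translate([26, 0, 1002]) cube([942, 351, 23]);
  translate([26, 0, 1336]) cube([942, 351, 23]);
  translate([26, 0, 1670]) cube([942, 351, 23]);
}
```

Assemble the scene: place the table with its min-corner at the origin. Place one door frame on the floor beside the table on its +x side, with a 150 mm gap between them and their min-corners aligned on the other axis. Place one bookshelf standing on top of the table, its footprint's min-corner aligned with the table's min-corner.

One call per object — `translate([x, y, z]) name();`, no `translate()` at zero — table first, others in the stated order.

table();
translate([1917, 0, 0]) door_frame();
translate([0, 0, 728]) bookshelf();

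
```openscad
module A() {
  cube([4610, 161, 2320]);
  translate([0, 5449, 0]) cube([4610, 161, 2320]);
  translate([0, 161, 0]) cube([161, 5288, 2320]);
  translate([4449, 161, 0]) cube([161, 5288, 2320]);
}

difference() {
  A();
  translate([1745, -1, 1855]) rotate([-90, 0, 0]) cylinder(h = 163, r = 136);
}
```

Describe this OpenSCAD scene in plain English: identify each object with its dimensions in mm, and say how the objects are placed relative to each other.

A is a box-shaped house frame (walls only): outside footprint 4610×5610 mm, wall height 2320 mm, wall thickness 161 mm. The two y-facing walls run the full x-width; the two x-facing walls fit between the inner faces of the y-facing walls.

The house frame has a circular hole of radius 136 mm through its front wall, centred at (x = 1745, z = 1855).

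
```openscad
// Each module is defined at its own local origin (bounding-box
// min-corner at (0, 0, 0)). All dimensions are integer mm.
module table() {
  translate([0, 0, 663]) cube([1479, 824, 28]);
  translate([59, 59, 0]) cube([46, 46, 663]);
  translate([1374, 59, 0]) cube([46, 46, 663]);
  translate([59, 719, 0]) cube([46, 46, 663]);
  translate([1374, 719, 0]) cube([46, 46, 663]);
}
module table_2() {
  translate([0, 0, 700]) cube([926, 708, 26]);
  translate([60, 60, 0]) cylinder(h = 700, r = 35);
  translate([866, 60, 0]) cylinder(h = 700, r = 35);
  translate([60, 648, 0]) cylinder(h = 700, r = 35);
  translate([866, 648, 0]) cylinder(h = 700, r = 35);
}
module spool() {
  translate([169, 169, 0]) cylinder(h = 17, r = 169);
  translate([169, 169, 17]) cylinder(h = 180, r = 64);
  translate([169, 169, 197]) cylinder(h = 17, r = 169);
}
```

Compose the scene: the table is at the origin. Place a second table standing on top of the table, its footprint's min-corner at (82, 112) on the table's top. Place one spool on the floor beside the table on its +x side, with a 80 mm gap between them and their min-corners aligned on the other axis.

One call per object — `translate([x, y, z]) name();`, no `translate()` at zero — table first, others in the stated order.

table();
translate([82, 112, 691]) table_2();
translate([1559, 0, 0]) spool();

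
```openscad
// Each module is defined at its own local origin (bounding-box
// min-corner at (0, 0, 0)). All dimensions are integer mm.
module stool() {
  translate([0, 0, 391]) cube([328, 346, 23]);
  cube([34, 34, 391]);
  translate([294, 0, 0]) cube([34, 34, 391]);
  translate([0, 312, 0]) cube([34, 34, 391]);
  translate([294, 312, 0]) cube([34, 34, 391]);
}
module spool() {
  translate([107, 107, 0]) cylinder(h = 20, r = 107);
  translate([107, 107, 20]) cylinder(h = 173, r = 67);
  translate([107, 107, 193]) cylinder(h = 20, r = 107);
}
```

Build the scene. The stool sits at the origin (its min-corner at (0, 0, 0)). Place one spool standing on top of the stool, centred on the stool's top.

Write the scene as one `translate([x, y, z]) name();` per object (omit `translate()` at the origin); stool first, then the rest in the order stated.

stool();
translate([57, 66, 414]) spool();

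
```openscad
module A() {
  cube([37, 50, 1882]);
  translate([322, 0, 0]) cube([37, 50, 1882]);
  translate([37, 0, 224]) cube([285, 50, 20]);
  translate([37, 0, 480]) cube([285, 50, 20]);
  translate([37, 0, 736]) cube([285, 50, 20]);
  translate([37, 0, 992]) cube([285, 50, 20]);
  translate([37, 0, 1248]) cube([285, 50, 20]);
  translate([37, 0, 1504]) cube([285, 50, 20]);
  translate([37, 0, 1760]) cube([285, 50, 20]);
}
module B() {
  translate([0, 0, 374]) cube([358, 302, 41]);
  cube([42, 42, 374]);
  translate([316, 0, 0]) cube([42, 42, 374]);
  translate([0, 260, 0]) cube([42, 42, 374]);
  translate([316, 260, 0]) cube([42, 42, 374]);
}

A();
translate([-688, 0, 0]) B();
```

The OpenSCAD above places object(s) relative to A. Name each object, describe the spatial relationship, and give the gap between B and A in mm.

The stool's nearest face is 330 mm from the ladder's −x face.

A is a ladder. B is a stool. The stool is on the floor beside the ladder on its −x side. The gap between the stool and the ladder is 330 mm.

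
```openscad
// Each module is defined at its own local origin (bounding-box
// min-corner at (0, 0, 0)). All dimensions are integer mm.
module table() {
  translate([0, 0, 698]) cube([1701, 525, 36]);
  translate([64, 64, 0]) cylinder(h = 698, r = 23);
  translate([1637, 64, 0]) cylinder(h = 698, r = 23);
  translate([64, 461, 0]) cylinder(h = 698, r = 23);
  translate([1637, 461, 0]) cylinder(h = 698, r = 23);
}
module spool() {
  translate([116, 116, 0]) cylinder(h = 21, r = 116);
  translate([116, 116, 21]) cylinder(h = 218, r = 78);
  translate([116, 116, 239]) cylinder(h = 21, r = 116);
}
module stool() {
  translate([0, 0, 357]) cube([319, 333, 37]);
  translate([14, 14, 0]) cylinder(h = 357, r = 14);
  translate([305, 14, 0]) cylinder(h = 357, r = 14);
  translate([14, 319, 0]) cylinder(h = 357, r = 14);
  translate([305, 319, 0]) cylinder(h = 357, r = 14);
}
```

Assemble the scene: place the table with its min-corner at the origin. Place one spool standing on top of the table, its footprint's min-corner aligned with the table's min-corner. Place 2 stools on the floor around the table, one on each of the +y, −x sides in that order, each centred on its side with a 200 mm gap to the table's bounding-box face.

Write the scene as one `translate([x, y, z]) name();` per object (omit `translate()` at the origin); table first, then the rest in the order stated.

table();
translate([0, 0, 734]) spool();
translate([691, 725, 0]) stool();
translate([-519, 96, 0]) stool();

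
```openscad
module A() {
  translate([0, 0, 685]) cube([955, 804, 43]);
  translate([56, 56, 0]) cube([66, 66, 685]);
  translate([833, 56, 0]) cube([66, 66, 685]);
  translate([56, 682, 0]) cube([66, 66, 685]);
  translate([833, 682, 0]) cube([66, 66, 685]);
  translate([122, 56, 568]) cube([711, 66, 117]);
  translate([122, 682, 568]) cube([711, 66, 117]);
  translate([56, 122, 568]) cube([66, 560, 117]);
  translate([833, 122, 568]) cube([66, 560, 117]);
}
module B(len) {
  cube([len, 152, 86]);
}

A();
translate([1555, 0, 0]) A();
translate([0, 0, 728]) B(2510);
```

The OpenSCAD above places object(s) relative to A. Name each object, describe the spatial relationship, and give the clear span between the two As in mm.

A is a table. B is a beam. A beam spans the tops of two tables. The clear span between the two tables is 600 mm.

Second table starts at x = 1555; first ends at x = 955; clear span = 1555 − 955 = 600 mm.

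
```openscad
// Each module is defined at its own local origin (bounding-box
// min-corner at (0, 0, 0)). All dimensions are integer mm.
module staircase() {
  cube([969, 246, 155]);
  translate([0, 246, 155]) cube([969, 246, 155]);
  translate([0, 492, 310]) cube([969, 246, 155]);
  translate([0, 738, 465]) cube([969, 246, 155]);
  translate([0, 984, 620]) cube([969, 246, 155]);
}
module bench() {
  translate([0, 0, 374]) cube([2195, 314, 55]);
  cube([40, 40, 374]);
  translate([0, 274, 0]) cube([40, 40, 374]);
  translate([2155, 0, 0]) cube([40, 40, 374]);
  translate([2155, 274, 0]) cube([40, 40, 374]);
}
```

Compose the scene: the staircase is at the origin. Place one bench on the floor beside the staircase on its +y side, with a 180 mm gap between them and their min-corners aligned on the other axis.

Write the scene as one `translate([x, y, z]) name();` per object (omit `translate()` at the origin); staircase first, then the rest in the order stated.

staircase();
translate([0, 1410, 0]) bench();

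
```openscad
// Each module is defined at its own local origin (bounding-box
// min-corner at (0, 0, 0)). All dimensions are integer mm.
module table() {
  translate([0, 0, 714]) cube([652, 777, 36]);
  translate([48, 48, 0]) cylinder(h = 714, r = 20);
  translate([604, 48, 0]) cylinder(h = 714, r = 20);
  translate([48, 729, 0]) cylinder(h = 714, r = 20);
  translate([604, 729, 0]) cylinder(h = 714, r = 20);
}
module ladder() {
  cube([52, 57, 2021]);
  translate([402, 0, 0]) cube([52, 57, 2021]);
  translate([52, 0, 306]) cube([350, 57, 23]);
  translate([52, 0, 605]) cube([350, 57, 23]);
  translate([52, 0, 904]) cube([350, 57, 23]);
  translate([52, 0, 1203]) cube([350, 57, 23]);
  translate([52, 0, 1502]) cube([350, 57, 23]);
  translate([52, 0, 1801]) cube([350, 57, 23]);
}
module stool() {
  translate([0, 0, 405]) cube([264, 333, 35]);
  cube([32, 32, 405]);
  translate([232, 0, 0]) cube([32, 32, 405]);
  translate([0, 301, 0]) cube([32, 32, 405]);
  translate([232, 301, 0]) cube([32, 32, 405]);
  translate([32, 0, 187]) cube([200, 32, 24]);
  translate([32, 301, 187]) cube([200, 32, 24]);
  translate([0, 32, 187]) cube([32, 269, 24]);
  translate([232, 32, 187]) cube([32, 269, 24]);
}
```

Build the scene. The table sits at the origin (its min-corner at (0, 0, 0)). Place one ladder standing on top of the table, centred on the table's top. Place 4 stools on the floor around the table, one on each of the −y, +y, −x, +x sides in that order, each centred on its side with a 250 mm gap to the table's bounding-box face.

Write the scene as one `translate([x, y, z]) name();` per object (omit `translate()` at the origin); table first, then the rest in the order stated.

table();
translate([99, 360, 750]) ladder();
translate([194, -583, 0]) stool();
translate([194, 1027, 0]) stool();
translate([-514, 222, 0]) stool();
translate([902, 222, 0]) stool();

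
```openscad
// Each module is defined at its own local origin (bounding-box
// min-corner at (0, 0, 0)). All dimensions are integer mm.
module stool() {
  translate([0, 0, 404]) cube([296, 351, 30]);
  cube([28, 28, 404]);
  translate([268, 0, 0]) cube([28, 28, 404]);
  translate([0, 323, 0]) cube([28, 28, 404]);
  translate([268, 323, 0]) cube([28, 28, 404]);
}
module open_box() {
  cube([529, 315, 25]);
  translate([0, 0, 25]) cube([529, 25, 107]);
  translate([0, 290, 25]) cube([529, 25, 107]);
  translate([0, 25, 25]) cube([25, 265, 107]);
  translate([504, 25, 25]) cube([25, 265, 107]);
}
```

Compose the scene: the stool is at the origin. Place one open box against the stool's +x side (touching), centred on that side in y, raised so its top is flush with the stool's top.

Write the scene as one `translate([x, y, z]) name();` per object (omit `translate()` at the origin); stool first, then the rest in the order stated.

stool();
translate([296, 18, 302]) open_box();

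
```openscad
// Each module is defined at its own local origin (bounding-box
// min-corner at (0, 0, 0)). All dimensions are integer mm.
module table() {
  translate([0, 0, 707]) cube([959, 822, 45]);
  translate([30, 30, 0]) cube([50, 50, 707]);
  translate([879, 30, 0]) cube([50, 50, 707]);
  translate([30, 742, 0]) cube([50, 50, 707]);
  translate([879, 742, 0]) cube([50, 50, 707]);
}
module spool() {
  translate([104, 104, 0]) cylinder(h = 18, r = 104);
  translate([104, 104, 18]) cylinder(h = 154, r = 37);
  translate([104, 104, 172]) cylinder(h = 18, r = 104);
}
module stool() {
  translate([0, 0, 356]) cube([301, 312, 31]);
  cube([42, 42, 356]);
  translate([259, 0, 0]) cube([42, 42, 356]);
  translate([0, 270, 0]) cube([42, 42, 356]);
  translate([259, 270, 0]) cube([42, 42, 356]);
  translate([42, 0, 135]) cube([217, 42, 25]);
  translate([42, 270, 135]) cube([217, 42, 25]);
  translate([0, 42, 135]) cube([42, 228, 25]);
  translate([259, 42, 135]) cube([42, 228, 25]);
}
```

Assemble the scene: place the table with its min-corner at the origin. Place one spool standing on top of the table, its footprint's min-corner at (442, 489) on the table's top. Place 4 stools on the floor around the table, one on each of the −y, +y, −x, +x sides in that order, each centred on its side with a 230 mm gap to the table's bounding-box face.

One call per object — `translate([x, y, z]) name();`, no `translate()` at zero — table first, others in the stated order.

table();
translate([442, 489, 752]) spool();
translate([329, -542, 0]) stool();
translate([329, 1052, 0]) stool();
translate([-531, 255, 0]) stool();
translate([1189, 255, 0]) stool();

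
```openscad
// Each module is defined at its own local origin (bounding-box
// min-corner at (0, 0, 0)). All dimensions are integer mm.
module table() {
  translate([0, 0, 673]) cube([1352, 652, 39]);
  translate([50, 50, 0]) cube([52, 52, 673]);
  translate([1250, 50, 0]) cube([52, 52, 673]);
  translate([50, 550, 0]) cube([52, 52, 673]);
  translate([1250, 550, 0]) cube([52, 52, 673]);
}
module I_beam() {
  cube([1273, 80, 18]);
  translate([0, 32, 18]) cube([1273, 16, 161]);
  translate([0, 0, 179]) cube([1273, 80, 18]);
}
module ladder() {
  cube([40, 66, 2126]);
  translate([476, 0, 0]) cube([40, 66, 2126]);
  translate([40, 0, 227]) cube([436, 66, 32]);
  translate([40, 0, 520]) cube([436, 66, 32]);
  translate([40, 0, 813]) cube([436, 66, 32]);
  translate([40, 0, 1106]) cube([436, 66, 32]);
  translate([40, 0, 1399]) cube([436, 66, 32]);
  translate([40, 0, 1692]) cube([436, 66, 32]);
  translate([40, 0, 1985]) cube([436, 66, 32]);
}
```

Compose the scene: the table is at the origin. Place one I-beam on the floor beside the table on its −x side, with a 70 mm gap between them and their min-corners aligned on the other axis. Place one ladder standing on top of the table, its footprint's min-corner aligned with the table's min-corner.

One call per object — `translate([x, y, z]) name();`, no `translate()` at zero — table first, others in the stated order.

table();
translate([-1343, 0, 0]) I_beam();
translate([0, 0, 712]) ladder();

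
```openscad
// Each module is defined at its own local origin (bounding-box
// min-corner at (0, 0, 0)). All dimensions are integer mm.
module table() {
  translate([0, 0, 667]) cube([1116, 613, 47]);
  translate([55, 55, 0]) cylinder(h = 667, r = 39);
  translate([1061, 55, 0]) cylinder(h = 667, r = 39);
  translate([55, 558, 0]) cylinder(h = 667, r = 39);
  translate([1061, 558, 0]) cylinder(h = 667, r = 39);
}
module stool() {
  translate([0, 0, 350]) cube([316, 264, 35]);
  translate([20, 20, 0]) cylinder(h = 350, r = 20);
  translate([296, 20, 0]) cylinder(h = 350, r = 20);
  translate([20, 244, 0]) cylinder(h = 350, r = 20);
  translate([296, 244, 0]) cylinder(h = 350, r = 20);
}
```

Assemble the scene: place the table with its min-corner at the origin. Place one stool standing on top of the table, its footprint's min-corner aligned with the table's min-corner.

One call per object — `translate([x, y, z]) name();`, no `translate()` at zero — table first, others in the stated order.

table();
translate([0, 0, 714]) stool();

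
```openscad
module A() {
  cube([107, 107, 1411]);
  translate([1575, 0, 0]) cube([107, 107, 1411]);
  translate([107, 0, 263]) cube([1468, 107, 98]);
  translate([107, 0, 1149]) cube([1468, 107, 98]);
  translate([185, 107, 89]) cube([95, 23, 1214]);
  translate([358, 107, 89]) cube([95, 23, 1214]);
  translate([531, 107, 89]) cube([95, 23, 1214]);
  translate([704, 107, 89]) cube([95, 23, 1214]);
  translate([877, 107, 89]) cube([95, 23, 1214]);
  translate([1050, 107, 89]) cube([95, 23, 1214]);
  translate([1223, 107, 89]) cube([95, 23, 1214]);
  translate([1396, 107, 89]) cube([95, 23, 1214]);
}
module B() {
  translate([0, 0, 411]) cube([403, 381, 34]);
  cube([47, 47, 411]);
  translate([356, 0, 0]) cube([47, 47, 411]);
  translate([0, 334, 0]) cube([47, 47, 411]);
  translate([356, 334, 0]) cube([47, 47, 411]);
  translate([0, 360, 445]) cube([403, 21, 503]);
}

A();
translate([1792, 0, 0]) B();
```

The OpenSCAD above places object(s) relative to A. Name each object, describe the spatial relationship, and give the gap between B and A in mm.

A is a fence section. B is a chair. The chair is on the floor beside the fence section on its +x side. The gap between the chair and the fence section is 110 mm.

The chair's nearest face is 110 mm from the fence section's +x face.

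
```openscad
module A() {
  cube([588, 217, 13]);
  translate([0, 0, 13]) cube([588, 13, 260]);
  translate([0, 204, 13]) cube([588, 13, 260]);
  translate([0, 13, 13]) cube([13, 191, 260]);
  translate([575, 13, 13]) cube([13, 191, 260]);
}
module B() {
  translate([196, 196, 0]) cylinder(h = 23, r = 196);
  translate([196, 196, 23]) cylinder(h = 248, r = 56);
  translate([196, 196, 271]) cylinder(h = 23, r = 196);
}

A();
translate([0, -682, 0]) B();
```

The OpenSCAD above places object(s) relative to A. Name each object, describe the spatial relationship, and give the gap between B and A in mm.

The spool's nearest face is 290 mm from the open box's −y face.

A is an open box. B is a spool. The spool is on the floor beside the open box on its −y side. The gap between the spool and the open box is 290 mm.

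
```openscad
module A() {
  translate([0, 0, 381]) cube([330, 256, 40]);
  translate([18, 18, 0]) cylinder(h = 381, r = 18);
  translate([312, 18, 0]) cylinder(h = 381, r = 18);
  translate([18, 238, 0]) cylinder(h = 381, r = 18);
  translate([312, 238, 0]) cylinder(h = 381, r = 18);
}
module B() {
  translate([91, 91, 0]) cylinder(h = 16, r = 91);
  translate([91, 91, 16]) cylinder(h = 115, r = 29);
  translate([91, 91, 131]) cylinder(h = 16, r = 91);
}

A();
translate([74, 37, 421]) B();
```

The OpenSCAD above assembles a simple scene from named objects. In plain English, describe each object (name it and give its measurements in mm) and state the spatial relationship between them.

A is a four-legged stool. The seat is 330×256 mm, 40 mm thick, top at z = 421 mm. It stands on four round legs, each 36 mm in diameter, from z = 0 to the seat underside, each leg's axis is inset half a diameter from the nearest pair of seat edges (so the leg's bounding box is flush with the corner).

B is a spool: two coaxial disc flanges of radius 91 mm and thickness 16 mm, joined by a core cylinder of radius 29 mm and height 115 mm. The lower flange rests on z = 0 and the three cylinders share a vertical axis.

The spool is on top of the stool, centred.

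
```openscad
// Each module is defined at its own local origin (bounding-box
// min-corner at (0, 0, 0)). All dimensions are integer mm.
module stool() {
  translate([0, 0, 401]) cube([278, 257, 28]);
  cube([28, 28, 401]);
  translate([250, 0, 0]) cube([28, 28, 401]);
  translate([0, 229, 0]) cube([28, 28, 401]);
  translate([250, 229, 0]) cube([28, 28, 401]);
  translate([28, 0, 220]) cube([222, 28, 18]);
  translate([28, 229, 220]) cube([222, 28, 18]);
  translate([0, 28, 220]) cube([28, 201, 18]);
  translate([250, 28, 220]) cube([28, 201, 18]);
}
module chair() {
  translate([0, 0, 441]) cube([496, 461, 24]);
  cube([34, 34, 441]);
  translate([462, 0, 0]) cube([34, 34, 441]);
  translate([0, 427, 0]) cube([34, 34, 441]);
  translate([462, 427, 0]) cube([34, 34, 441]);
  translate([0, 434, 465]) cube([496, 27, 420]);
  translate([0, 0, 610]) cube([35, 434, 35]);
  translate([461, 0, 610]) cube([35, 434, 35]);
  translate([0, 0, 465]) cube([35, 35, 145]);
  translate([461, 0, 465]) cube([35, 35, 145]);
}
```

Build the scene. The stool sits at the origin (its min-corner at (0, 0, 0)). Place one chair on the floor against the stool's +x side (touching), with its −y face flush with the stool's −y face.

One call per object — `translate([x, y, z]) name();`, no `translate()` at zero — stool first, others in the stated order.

stool();
translate([278, 0, 0]) chair();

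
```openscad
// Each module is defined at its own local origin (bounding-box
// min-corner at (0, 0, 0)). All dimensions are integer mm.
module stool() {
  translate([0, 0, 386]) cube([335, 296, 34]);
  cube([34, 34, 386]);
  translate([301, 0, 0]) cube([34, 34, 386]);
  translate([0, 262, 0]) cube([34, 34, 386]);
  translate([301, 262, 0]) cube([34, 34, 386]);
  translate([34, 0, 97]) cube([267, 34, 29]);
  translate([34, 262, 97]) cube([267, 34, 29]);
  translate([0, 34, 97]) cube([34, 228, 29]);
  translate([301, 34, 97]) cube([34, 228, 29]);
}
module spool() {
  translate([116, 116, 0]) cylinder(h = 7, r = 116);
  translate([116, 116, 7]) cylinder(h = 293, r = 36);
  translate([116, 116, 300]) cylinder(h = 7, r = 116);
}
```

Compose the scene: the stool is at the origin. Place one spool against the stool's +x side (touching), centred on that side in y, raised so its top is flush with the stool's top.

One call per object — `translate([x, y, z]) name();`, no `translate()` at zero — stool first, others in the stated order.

stool();
translate([335, 32, 113]) spool();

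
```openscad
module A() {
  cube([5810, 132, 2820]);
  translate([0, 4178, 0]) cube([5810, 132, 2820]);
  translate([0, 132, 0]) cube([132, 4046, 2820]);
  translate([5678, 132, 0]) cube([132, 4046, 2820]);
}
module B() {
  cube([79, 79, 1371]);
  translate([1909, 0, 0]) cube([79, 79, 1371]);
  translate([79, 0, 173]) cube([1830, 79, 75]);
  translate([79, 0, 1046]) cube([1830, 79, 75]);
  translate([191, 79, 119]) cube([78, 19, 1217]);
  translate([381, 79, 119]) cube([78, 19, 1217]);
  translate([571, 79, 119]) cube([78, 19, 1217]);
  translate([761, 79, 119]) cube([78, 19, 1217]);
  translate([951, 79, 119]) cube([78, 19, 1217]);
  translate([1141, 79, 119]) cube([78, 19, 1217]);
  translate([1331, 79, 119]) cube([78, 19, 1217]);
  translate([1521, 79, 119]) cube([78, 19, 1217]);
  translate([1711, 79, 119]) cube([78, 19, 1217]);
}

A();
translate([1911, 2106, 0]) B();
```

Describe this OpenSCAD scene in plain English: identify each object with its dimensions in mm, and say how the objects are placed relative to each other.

A is the wall frame of a small rectangular building: four walls, each 2820 mm tall and 132 mm thick, enclosing a footprint 5810 mm (x) by 4310 mm (y) outside-to-outside, with no floor or roof. The front and back walls (the −y and +y sides) span the full width; the two side walls fit between them.

B is a fence section. Two 79×79 mm posts, 1371 mm tall, stand on the floor with a clear span of 1830 mm between their inner faces. Two horizontal rails of 79×75 mm section span the gap between the posts with their undersides at z = 173 mm and z = 1046 mm, flush with the posts' −y face. 9 pickets, each 78 mm wide, 19 mm thick and 1217 mm tall, are fixed to the +y face of the rails with their bottoms at z = 119 mm, evenly spaced across the span with equal gaps (rounded down to the nearest mm) at the −x end and between each pair — any rounding remainder accumulates at the +x end.

The fence section sits inside the house frame, centred.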